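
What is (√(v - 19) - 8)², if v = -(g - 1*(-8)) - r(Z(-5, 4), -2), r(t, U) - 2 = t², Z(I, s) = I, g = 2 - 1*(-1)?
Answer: (8 - I*√57)² ≈ 7.0 - 120.8*I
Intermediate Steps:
g = 3 (g = 2 + 1 = 3)
r(t, U) = 2 + t²
v = -38 (v = -(3 - 1*(-8)) - (2 + (-5)²) = -(3 + 8) - (2 + 25) = -1*11 - 1*27 = -11 - 27 = -38)
(√(v - 19) - 8)² = (√(-38 - 19) - 8)² = (√(-57) - 8)² = (I*√57 - 8)² = (-8 + I*√57)²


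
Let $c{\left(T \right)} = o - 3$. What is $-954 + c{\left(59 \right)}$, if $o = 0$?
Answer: $-957$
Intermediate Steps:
$c{\left(T \right)} = -3$ ($c{\left(T \right)} = 0 - 3 = -3$)
$-954 + c{\left(59 \right)} = -954 - 3 = -957$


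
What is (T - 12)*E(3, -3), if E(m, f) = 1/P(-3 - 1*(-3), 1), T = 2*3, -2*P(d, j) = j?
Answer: 12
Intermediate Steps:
P(d, j) = -j/2
T = 6
E(m, f) = -2 (E(m, f) = 1/(-½*1) = 1/(-½) = -2)
(T - 12)*E(3, -3) = (6 - 12)*(-2) = -6*(-2) = 12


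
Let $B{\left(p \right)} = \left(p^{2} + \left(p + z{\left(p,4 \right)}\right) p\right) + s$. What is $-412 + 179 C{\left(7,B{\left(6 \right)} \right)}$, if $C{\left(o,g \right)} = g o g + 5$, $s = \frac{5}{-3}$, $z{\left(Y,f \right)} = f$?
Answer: $\frac{100355864}{9} \approx 1.1151 \cdot 10^{7}$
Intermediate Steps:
$s = - \frac{5}{3}$ ($s = 5 \left(- \frac{1}{3}\right) = - \frac{5}{3} \approx -1.6667$)
$B{\left(p \right)} = - \frac{5}{3} + p^{2} + p \left(4 + p\right)$ ($B{\left(p \right)} = \left(p^{2} + \left(p + 4\right) p\right) - \frac{5}{3} = \left(p^{2} + \left(4 + p\right) p\right) - \frac{5}{3} = \left(p^{2} + p \left(4 + p\right)\right) - \frac{5}{3} = - \frac{5}{3} + p^{2} + p \left(4 + p\right)$)
$C{\left(o,g \right)} = 5 + o g^{2}$ ($C{\left(o,g \right)} = o g^{2} + 5 = 5 + o g^{2}$)
$-412 + 179 C{\left(7,B{\left(6 \right)} \right)} = -412 + 179 \left(5 + 7 \left(- \frac{5}{3} + 2 \cdot 6^{2} + 4 \cdot 6\right)^{2}\right) = -412 + 179 \left(5 + 7 \left(- \frac{5}{3} + 2 \cdot 36 + 24\right)^{2}\right) = -412 + 179 \left(5 + 7 \left(- \frac{5}{3} + 72 + 24\right)^{2}\right) = -412 + 179 \left(5 + 7 \left(\frac{283}{3}\right)^{2}\right) = -412 + 179 \left(5 + 7 \cdot \frac{80089}{9}\right) = -412 + 179 \left(5 + \frac{560623}{9}\right) = -412 + 179 \cdot \frac{560668}{9} = -412 + \frac{100359572}{9} = \frac{100355864}{9}$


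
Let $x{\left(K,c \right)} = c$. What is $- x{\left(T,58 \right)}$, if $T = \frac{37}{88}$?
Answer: $-58$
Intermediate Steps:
$T = \frac{37}{88}$ ($T = 37 \cdot \frac{1}{88} = \frac{37}{88} \approx 0.42045$)
$- x{\left(T,58 \right)} = \left(-1\right) 58 = -58$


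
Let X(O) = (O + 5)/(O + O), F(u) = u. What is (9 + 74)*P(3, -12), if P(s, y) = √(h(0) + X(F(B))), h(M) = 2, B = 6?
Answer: 83*√105/6 ≈ 141.75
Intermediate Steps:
X(O) = (5 + O)/(2*O) (X(O) = (5 + O)/((2*O)) = (5 + O)*(1/(2*O)) = (5 + O)/(2*O))
P(s, y) = √105/6 (P(s, y) = √(2 + (½)*(5 + 6)/6) = √(2 + (½)*(⅙)*11) = √(2 + 11/12) = √(35/12) = √105/6)
(9 + 74)*P(3, -12) = (9 + 74)*(√105/6) = 83*(√105/6) = 83*√105/6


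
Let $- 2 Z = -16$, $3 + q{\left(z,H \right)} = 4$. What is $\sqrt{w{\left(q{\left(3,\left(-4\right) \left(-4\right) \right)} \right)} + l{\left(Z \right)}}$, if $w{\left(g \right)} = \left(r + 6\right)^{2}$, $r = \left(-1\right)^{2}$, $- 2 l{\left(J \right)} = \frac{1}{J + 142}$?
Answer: $\frac{\sqrt{44097}}{30} \approx 6.9998$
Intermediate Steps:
$q{\left(z,H \right)} = 1$ ($q{\left(z,H \right)} = -3 + 4 = 1$)
$Z = 8$ ($Z = \left(- \frac{1}{2}\right) \left(-16\right) = 8$)
$l{\left(J \right)} = - \frac{1}{2 \left(142 + J\right)}$ ($l{\left(J \right)} = - \frac{1}{2 \left(J + 142\right)} = - \frac{1}{2 \left(142 + J\right)}$)
$r = 1$
$w{\left(g \right)} = 49$ ($w{\left(g \right)} = \left(1 + 6\right)^{2} = 7^{2} = 49$)
$\sqrt{w{\left(q{\left(3,\left(-4\right) \left(-4\right) \right)} \right)} + l{\left(Z \right)}} = \sqrt{49 - \frac{1}{284 + 2 \cdot 8}} = \sqrt{49 - \frac{1}{284 + 16}} = \sqrt{49 - \frac{1}{300}} = \sqrt{\frac{14699}{300}} = \frac{\sqrt{44097}}{30}$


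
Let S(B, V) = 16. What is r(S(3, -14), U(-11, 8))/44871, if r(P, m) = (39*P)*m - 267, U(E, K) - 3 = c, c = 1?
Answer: 743/14957 ≈ 0.049676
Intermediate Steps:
U(E, K) = 4 (U(E, K) = 3 + 1 = 4)
r(P, m) = -267 + 39*P*m (r(P, m) = 39*P*m - 267 = -267 + 39*P*m)
r(S(3, -14), U(-11, 8))/44871 = (-267 + 39*16*4)/44871 = (-267 + 2496)*(1/44871) = 2229*(1/44871) = 743/14957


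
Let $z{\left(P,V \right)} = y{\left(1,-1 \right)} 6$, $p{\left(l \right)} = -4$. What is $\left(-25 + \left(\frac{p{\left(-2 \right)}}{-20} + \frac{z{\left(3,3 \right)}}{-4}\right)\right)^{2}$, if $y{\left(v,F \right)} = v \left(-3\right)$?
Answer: $\frac{41209}{100} \approx 412.09$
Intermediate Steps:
$y{\left(v,F \right)} = - 3 v$
$z{\left(P,V \right)} = -18$ ($z{\left(P,V \right)} = \left(-3\right) 1 \cdot 6 = \left(-3\right) 6 = -18$)
$\left(-25 + \left(\frac{p{\left(-2 \right)}}{-20} + \frac{z{\left(3,3 \right)}}{-4}\right)\right)^{2} = \left(-25 - \left(- \frac{9}{2} - \frac{1}{5}\right)\right)^{2} = \left(-25 - - \frac{47}{10}\right)^{2} = \left(-25 + \left(\frac{1}{5} + \frac{9}{2}\right)\right)^{2} = \left(-25 + \frac{47}{10}\right)^{2} = \left(- \frac{203}{10}\right)^{2} = \frac{41209}{100}$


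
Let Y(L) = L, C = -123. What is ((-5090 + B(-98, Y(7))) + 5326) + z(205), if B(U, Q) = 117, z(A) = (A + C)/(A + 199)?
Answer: 71347/202 ≈ 353.20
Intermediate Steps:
z(A) = (-123 + A)/(199 + A) (z(A) = (A - 123)/(A + 199) = (-123 + A)/(199 + A))
((-5090 + B(-98, Y(7))) + 5326) + z(205) = ((-5090 + 117) + 5326) + (-123 + 205)/(199 + 205) = (-4973 + 5326) + 82/404 = 353 + (1/404)*82 = 353 + 41/202 = 71347/202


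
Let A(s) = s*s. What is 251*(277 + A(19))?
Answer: 160138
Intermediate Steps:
A(s) = s²
251*(277 + A(19)) = 251*(277 + 19²) = 251*(277 + 361) = 251*638 = 160138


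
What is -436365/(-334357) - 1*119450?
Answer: -39938507285/334357 ≈ -1.1945e+5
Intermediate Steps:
-436365/(-334357) - 1*119450 = -436365*(-1/334357) - 119450 = 436365/334357 - 119450 = -39938507285/334357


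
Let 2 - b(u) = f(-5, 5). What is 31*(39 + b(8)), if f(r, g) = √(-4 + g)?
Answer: 1240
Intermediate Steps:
b(u) = 1 (b(u) = 2 - √(-4 + 5) = 2 - √1 = 2 - 1*1 = 2 - 1 = 1)
31*(39 + b(8)) = 31*(39 + 1) = 31*40 = 1240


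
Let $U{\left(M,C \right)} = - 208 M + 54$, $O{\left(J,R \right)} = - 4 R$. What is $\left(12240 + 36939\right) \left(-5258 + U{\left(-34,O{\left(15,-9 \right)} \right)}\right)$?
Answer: $91866372$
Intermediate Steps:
$U{\left(M,C \right)} = 54 - 208 M$
$\left(12240 + 36939\right) \left(-5258 + U{\left(-34,O{\left(15,-9 \right)} \right)}\right) = \left(12240 + 36939\right) \left(-5258 + \left(54 - -7072\right)\right) = 49179 \left(-5258 + \left(54 + 7072\right)\right) = 49179 \left(-5258 + 7126\right) = 49179 \cdot 1868 = 91866372$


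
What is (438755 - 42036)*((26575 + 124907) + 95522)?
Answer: 97991179876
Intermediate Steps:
(438755 - 42036)*((26575 + 124907) + 95522) = 396719*(151482 + 95522) = 396719*247004 = 97991179876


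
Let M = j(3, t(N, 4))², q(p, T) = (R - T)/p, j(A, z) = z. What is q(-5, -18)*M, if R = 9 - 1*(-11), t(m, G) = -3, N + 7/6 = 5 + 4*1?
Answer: -342/5 ≈ -68.400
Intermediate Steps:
N = 47/6 (N = -7/6 + (5 + 4*1) = -7/6 + (5 + 4) = -7/6 + 9 = 47/6 ≈ 7.8333)
R = 20 (R = 9 + 11 = 20)
q(p, T) = (20 - T)/p
M = 9 (M = (-3)² = 9)
q(-5, -18)*M = ((20 - 1*(-18))/(-5))*9 = -(20 + 18)/5*9 = -⅕*38*9 = -38/5*9 = -342/5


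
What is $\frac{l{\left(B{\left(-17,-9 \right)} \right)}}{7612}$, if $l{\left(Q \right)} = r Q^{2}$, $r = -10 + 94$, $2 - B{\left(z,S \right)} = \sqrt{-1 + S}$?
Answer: $\frac{21 \left(2 - i \sqrt{10}\right)^{2}}{1903} \approx -0.066211 - 0.13959 i$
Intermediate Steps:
$B{\left(z,S \right)} = 2 - \sqrt{-1 + S}$
$r = 84$
$l{\left(Q \right)} = 84 Q^{2}$
$\frac{l{\left(B{\left(-17,-9 \right)} \right)}}{7612} = \frac{84 \left(2 - \sqrt{-1 - 9}\right)^{2}}{7612} = 84 \left(2 - \sqrt{-10}\right)^{2} \cdot \frac{1}{7612} = 84 \left(2 - i \sqrt{10}\right)^{2} \cdot \frac{1}{7612} = \frac{21 \left(2 - i \sqrt{10}\right)^{2}}{1903}$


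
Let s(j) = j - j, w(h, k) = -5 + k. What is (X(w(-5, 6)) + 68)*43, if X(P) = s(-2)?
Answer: 2924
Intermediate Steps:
s(j) = 0
X(P) = 0
(X(w(-5, 6)) + 68)*43 = (0 + 68)*43 = 68*43 = 2924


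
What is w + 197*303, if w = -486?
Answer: 59205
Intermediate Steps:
w + 197*303 = -486 + 197*303 = -486 + 59691 = 59205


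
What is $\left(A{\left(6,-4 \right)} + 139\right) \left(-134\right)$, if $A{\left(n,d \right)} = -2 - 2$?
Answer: $-18090$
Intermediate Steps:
$A{\left(n,d \right)} = -4$ ($A{\left(n,d \right)} = -2 - 2 = -4$)
$\left(A{\left(6,-4 \right)} + 139\right) \left(-134\right) = \left(-4 + 139\right) \left(-134\right) = 135 \left(-134\right) = -18090$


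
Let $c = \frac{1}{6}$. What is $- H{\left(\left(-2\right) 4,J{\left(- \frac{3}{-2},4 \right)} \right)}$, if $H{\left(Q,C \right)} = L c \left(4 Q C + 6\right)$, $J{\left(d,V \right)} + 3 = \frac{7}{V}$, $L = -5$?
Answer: $\frac{115}{3} \approx 38.333$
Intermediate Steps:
$J{\left(d,V \right)} = -3 + \frac{7}{V}$
$c = \frac{1}{6} \approx 0.16667$
$H{\left(Q,C \right)} = -5 - \frac{10 C Q}{3}$ ($H{\left(Q,C \right)} = \left(-5\right) \frac{1}{6} \left(4 Q C + 6\right) = - \frac{5 \left(4 C Q + 6\right)}{6} = - \frac{5 \left(6 + 4 C Q\right)}{6} = -5 - \frac{10 C Q}{3}$)
$- H{\left(\left(-2\right) 4,J{\left(- \frac{3}{-2},4 \right)} \right)} = - (-5 - \frac{10 \left(-3 + \frac{7}{4}\right) \left(\left(-2\right) 4\right)}{3}) = - (-5 - \frac{10}{3} \left(-3 + 7 \cdot \frac{1}{4}\right) \left(-8\right)) = - (-5 - \frac{10}{3} \left(-3 + \frac{7}{4}\right) \left(-8\right)) = - (-5 - \left(- \frac{25}{6}\right) \left(-8\right)) = - (-5 - \frac{100}{3}) = \left(-1\right) \left(- \frac{115}{3}\right) = \frac{115}{3}$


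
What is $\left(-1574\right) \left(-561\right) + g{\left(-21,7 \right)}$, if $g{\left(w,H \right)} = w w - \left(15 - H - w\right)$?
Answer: $883426$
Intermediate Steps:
$g{\left(w,H \right)} = -15 + H + w + w^{2}$ ($g{\left(w,H \right)} = w^{2} - \left(15 - H - w\right) = w^{2} + \left(-15 + H + w\right) = -15 + H + w + w^{2}$)
$\left(-1574\right) \left(-561\right) + g{\left(-21,7 \right)} = \left(-1574\right) \left(-561\right) + \left(-15 + 7 - 21 + \left(-21\right)^{2}\right) = 883014 + \left(-15 + 7 - 21 + 441\right) = 883014 + 412 = 883426$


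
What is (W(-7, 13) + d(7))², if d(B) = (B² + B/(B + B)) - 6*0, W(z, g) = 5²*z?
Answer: 63001/4 ≈ 15750.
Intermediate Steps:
W(z, g) = 25*z
d(B) = ½ + B² (d(B) = (B² + B/((2*B))) + 0 = (B² + (1/(2*B))*B) + 0 = (B² + ½) + 0 = (½ + B²) + 0 = ½ + B²)
(W(-7, 13) + d(7))² = (25*(-7) + (½ + 7²))² = (-175 + (½ + 49))² = (-175 + 99/2)² = (-251/2)² = 63001/4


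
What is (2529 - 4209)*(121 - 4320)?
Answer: 7054320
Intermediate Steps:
(2529 - 4209)*(121 - 4320) = -1680*(-4199) = 7054320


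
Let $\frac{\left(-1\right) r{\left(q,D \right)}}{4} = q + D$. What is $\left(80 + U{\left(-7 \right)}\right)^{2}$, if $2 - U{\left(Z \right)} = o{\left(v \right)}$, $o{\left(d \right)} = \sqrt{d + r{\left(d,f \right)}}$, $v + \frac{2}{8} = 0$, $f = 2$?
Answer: $\frac{\left(164 - i \sqrt{29}\right)^{2}}{4} \approx 6716.8 - 441.58 i$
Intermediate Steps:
$v = - \frac{1}{4}$ ($v = - \frac{1}{4} + 0 = - \frac{1}{4} \approx -0.25$)
$r{\left(q,D \right)} = - 4 D - 4 q$ ($r{\left(q,D \right)} = - 4 \left(q + D\right) = - 4 \left(D + q\right) = - 4 D - 4 q$)
$o{\left(d \right)} = \sqrt{-8 - 3 d}$ ($o{\left(d \right)} = \sqrt{d - \left(8 + 4 d\right)} = \sqrt{-8 - 3 d}$)
$U{\left(Z \right)} = 2 - \frac{i \sqrt{29}}{2}$ ($U{\left(Z \right)} = 2 - \sqrt{-8 - - \frac{3}{4}} = 2 - \sqrt{-8 + \frac{3}{4}} = 2 - \sqrt{- \frac{29}{4}} = 2 - \frac{i \sqrt{29}}{2}$)
$\left(80 + U{\left(-7 \right)}\right)^{2} = \left(80 + \left(2 - \frac{i \sqrt{29}}{2}\right)\right)^{2} = \left(82 - \frac{i \sqrt{29}}{2}\right)^{2}$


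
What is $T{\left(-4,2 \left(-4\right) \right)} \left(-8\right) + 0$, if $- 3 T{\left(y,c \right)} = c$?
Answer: $- \frac{64}{3} \approx -21.333$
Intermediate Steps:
$T{\left(y,c \right)} = - \frac{c}{3}$
$T{\left(-4,2 \left(-4\right) \right)} \left(-8\right) + 0 = - \frac{2 \left(-4\right)}{3} \left(-8\right) + 0 = \left(- \frac{1}{3}\right) \left(-8\right) \left(-8\right) + 0 = \frac{8}{3} \left(-8\right) + 0 = - \frac{64}{3} + 0 = - \frac{64}{3}$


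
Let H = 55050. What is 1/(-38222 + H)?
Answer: 1/16828 ≈ 5.9425e-5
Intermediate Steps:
1/(-38222 + H) = 1/(-38222 + 55050) = 1/16828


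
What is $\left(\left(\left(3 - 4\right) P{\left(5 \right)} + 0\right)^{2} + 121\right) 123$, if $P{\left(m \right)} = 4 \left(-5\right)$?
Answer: $64083$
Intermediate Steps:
$P{\left(m \right)} = -20$
$\left(\left(\left(3 - 4\right) P{\left(5 \right)} + 0\right)^{2} + 121\right) 123 = \left(\left(\left(3 - 4\right) \left(-20\right) + 0\right)^{2} + 121\right) 123 = \left(\left(\left(-1\right) \left(-20\right) + 0\right)^{2} + 121\right) 123 = \left(\left(20 + 0\right)^{2} + 121\right) 123 = \left(20^{2} + 121\right) 123 = \left(400 + 121\right) 123 = 521 \cdot 123 = 64083$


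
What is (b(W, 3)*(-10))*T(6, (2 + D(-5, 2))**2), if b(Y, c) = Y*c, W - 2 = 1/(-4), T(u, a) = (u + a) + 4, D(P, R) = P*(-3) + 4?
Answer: -47355/2 ≈ -23678.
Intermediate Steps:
D(P, R) = 4 - 3*P (D(P, R) = -3*P + 4 = 4 - 3*P)
T(u, a) = 4 + a + u (T(u, a) = (a + u) + 4 = 4 + a + u)
W = 7/4 (W = 2 + 1/(-4) = 2 - 1/4 = 7/4 ≈ 1.7500)
(b(W, 3)*(-10))*T(6, (2 + D(-5, 2))**2) = (((7/4)*3)*(-10))*(4 + (2 + (4 - 3*(-5)))**2 + 6) = ((21/4)*(-10))*(4 + (2 + (4 + 15))**2 + 6) = -105*(4 + (2 + 19)**2 + 6)/2 = -105*(4 + 21**2 + 6)/2 = -105*(4 + 441 + 6)/2 = -105/2*451 = -47355/2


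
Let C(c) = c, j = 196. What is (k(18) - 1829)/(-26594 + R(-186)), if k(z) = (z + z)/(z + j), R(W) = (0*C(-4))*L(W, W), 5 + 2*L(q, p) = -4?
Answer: 195685/2845558 ≈ 0.068769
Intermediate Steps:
L(q, p) = -9/2 (L(q, p) = -5/2 + (1/2)*(-4) = -5/2 - 2 = -9/2)
R(W) = 0 (R(W) = (0*(-4))*(-9/2) = 0*(-9/2) = 0)
k(z) = 2*z/(196 + z) (k(z) = (z + z)/(z + 196) = (2*z)/(196 + z) = 2*z/(196 + z))
(k(18) - 1829)/(-26594 + R(-186)) = (2*18/(196 + 18) - 1829)/(-26594 + 0) = (2*18/214 - 1829)/(-26594) = (2*18*(1/214) - 1829)*(-1/26594) = (18/107 - 1829)*(-1/26594) = -195685/107*(-1/26594) = 195685/2845558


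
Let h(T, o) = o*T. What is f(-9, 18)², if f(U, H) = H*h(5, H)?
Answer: 2624400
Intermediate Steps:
h(T, o) = T*o
f(U, H) = 5*H² (f(U, H) = H*(5*H) = 5*H²)
f(-9, 18)² = (5*18²)² = (5*324)² = 1620² = 2624400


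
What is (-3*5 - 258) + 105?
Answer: -168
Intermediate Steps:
(-3*5 - 258) + 105 = (-15 - 258) + 105 = -273 + 105 = -168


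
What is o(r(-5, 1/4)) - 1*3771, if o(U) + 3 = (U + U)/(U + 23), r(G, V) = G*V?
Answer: -328348/87 ≈ -3774.1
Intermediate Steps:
o(U) = -3 + 2*U/(23 + U) (o(U) = -3 + (U + U)/(U + 23) = -3 + (2*U)/(23 + U) = -3 + 2*U/(23 + U))
o(r(-5, 1/4)) - 1*3771 = (-69 - (-5)/4)/(23 - 5/4) - 1*3771 = (-69 - (-5)/4)/(23 - 5*1/4) - 3771 = (-69 - 1*(-5/4))/(23 - 5/4) - 3771 = (-69 + 5/4)/(87/4) - 3771 = (4/87)*(-271/4) - 3771 = -271/87 - 3771 = -328348/87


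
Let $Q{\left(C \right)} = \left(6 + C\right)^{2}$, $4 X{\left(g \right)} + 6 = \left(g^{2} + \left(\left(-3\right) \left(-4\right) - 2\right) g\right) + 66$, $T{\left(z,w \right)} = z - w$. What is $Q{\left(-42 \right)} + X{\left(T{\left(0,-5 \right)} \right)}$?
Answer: $\frac{5319}{4} \approx 1329.8$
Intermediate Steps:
$X{\left(g \right)} = 15 + \frac{g^{2}}{4} + \frac{5 g}{2}$ ($X{\left(g \right)} = - \frac{3}{2} + \frac{\left(g^{2} + \left(\left(-3\right) \left(-4\right) - 2\right) g\right) + 66}{4} = - \frac{3}{2} + \frac{\left(g^{2} + \left(12 - 2\right) g\right) + 66}{4} = - \frac{3}{2} + \frac{\left(g^{2} + 10 g\right) + 66}{4} = - \frac{3}{2} + \frac{66 + g^{2} + 10 g}{4} = - \frac{3}{2} + \left(\frac{33}{2} + \frac{g^{2}}{4} + \frac{5 g}{2}\right) = 15 + \frac{g^{2}}{4} + \frac{5 g}{2}$)
$Q{\left(-42 \right)} + X{\left(T{\left(0,-5 \right)} \right)} = \left(6 - 42\right)^{2} + \left(15 + \frac{\left(0 - -5\right)^{2}}{4} + \frac{5 \left(0 - -5\right)}{2}\right) = \left(-36\right)^{2} + \left(15 + \frac{\left(0 + 5\right)^{2}}{4} + \frac{5 \left(0 + 5\right)}{2}\right) = 1296 + \left(15 + \frac{5^{2}}{4} + \frac{5}{2} \cdot 5\right) = 1296 + \left(15 + \frac{1}{4} \cdot 25 + \frac{25}{2}\right) = 1296 + \left(15 + \frac{25}{4} + \frac{25}{2}\right) = 1296 + \frac{135}{4} = \frac{5319}{4}$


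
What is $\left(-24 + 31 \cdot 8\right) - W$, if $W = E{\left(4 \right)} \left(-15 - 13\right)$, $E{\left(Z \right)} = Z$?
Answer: $336$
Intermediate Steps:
$W = -112$ ($W = 4 \left(-15 - 13\right) = 4 \left(-28\right) = -112$)
$\left(-24 + 31 \cdot 8\right) - W = \left(-24 + 31 \cdot 8\right) - -112 = \left(-24 + 248\right) + 112 = 224 + 112 = 336$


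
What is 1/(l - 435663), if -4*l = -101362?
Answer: -2/820645 ≈ -2.4371e-6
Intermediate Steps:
l = 50681/2 (l = -¼*(-101362) = 50681/2 ≈ 25341.)
1/(l - 435663) = 1/(50681/2 - 435663) = 1/(-820645/2) = -2/820645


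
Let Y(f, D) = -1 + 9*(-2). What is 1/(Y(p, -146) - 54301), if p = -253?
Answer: -1/54320 ≈ -1.8409e-5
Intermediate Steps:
Y(f, D) = -19 (Y(f, D) = -1 - 18 = -19)
1/(Y(p, -146) - 54301) = 1/(-19 - 54301) = 1/(-54320) = -1/54320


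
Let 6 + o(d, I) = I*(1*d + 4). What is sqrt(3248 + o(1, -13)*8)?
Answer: 2*sqrt(670) ≈ 51.769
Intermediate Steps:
o(d, I) = -6 + I*(4 + d) (o(d, I) = -6 + I*(1*d + 4) = -6 + I*(d + 4) = -6 + I*(4 + d))
sqrt(3248 + o(1, -13)*8) = sqrt(3248 + (-6 + 4*(-13) - 13*1)*8) = sqrt(3248 + (-6 - 52 - 13)*8) = sqrt(3248 - 71*8) = sqrt(3248 - 568) = sqrt(2680) = 2*sqrt(670)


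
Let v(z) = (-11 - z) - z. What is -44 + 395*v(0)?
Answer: -4389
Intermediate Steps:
v(z) = -11 - 2*z
-44 + 395*v(0) = -44 + 395*(-11 - 2*0) = -44 + 395*(-11 + 0) = -44 + 395*(-11) = -44 - 4345 = -4389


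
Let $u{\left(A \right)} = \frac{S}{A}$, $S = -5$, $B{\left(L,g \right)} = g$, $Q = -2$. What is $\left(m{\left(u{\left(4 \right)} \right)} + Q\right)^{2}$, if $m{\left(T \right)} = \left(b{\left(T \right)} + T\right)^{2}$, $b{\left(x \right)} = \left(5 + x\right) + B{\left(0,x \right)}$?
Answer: $\frac{49}{256} \approx 0.19141$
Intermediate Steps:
$b{\left(x \right)} = 5 + 2 x$ ($b{\left(x \right)} = \left(5 + x\right) + x = 5 + 2 x$)
$u{\left(A \right)} = - \frac{5}{A}$
$m{\left(T \right)} = \left(5 + 3 T\right)^{2}$ ($m{\left(T \right)} = \left(\left(5 + 2 T\right) + T\right)^{2} = \left(5 + 3 T\right)^{2}$)
$\left(m{\left(u{\left(4 \right)} \right)} + Q\right)^{2} = \left(\left(5 + 3 \left(- \frac{5}{4}\right)\right)^{2} - 2\right)^{2} = \left(\left(5 - \frac{15}{4}\right)^{2} - 2\right)^{2} = \left(\left(\frac{5}{4}\right)^{2} - 2\right)^{2} = \left(\frac{25}{16} - 2\right)^{2} = \left(- \frac{7}{16}\right)^{2} = \frac{49}{256}$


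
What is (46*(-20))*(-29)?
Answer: 26680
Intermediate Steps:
(46*(-20))*(-29) = -920*(-29) = 26680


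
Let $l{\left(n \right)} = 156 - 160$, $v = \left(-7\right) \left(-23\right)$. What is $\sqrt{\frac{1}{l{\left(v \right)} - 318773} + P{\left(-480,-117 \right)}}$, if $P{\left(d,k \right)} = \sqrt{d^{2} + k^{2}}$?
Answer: $\frac{\sqrt{-318777 + 304856327187 \sqrt{27121}}}{318777} \approx 22.227$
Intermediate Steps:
$v = 161$
$l{\left(n \right)} = -4$
$\sqrt{\frac{1}{l{\left(v \right)} - 318773} + P{\left(-480,-117 \right)}} = \sqrt{\frac{1}{-4 - 318773} + \sqrt{\left(-480\right)^{2} + \left(-117\right)^{2}}} = \sqrt{\frac{1}{-318777} + \sqrt{230400 + 13689}} = \sqrt{- \frac{1}{318777} + \sqrt{244089}} = \sqrt{- \frac{1}{318777} + 3 \sqrt{27121}}$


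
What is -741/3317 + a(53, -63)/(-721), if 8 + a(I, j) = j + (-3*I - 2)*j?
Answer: -33943085/2391557 ≈ -14.193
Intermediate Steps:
a(I, j) = -8 + j + j*(-2 - 3*I) (a(I, j) = -8 + (j + (-3*I - 2)*j) = -8 + (j + (-2 - 3*I)*j) = -8 + (j + j*(-2 - 3*I)) = -8 + j + j*(-2 - 3*I))
-741/3317 + a(53, -63)/(-721) = -741/3317 + (-8 - 1*(-63) - 3*53*(-63))/(-721) = -741*1/3317 + (-8 + 63 + 10017)*(-1/721) = -741/3317 + 10072*(-1/721) = -741/3317 - 10072/721 = -33943085/2391557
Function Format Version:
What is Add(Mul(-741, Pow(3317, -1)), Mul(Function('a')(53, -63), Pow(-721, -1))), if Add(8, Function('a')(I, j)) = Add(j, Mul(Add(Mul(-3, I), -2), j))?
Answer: Rational(-33943085, 2391557) ≈ -14.193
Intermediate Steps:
Function('a')(I, j) = Add(-8, j, Mul(j, Add(-2, Mul(-3, I)))) (Function('a')(I, j) = Add(-8, Add(j, Mul(Add(Mul(-3, I), -2), j))) = Add(-8, Add(j, Mul(Add(-2, Mul(-3, I)), j))) = Add(-8, Add(j, Mul(j, Add(-2, Mul(-3, I))))) = Add(-8, j, Mul(j, Add(-2, Mul(-3, I)))))
Add(Mul(-741, Pow(3317, -1)), Mul(Function('a')(53, -63), Pow(-721, -1))) = Add(Mul(-741, Pow(3317, -1)), Mul(Add(-8, Mul(-1, -63), Mul(-3, 53, -63)), Pow(-721, -1))) = Add(Mul(-741, Rational(1, 3317)), Mul(Add(-8, 63, 10017), Rational(-1, 721))) = Add(Rational(-741, 3317), Mul(10072, Rational(-1, 721))) = Add(Rational(-741, 3317), Rational(-10072, 721)) = Rational(-33943085, 2391557)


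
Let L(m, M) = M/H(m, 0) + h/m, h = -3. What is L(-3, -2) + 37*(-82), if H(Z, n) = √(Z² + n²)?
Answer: -9101/3 ≈ -3033.7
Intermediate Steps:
L(m, M) = -3/m + M/√(m²) (L(m, M) = M/(√(m² + 0²)) - 3/m = M/(√(m² + 0)) - 3/m = M/(√(m²)) - 3/m = M/√(m²) - 3/m = -3/m + M/√(m²))
L(-3, -2) + 37*(-82) = (-3/(-3) - 2/√((-3)²)) + 37*(-82) = (-3*(-⅓) - 2/√9) - 3034 = (1 - 2*⅓) - 3034 = (1 - ⅔) - 3034 = ⅓ - 3034 = -9101/3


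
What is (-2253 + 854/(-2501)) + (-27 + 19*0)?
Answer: -93494/41 ≈ -2280.3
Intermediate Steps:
(-2253 + 854/(-2501)) + (-27 + 19*0) = (-2253 + 854*(-1/2501)) + (-27 + 0) = (-2253 - 14/41) - 27 = -92387/41 - 27 = -93494/41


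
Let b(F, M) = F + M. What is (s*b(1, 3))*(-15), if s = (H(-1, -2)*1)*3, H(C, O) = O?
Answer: 360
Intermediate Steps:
s = -6 (s = -2*1*3 = -2*3 = -6)
(s*b(1, 3))*(-15) = -6*(1 + 3)*(-15) = -6*4*(-15) = -24*(-15) = 360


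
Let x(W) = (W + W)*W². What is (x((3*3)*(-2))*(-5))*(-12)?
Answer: -699840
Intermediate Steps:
x(W) = 2*W³ (x(W) = (2*W)*W² = 2*W³)
(x((3*3)*(-2))*(-5))*(-12) = ((2*((3*3)*(-2))³)*(-5))*(-12) = ((2*(9*(-2))³)*(-5))*(-12) = ((2*(-18)³)*(-5))*(-12) = ((2*(-5832))*(-5))*(-12) = -11664*(-5)*(-12) = 58320*(-12) = -699840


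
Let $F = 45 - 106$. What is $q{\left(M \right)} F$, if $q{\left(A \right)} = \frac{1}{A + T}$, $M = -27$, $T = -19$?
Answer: $\frac{61}{46} \approx 1.3261$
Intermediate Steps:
$q{\left(A \right)} = \frac{1}{-19 + A}$ ($q{\left(A \right)} = \frac{1}{A - 19} = \frac{1}{-19 + A}$)
$F = -61$
$q{\left(M \right)} F = \frac{1}{-19 - 27} \left(-61\right) = \frac{1}{-46} \left(-61\right) = \left(- \frac{1}{46}\right) \left(-61\right) = \frac{61}{46}$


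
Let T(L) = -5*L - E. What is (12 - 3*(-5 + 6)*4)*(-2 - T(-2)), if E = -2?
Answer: 0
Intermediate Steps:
T(L) = 2 - 5*L (T(L) = -5*L - 1*(-2) = -5*L + 2 = 2 - 5*L)
(12 - 3*(-5 + 6)*4)*(-2 - T(-2)) = (12 - 3*(-5 + 6)*4)*(-2 - (2 - 5*(-2))) = (12 - 3*4)*(-2 - (2 + 10)) = (12 - 3*4)*(-2 - 1*12) = (12 - 12)*(-2 - 12) = 0*(-14) = 0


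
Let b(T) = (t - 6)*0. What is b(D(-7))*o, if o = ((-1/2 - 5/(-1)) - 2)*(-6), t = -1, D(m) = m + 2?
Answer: 0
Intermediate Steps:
D(m) = 2 + m
b(T) = 0 (b(T) = (-1 - 6)*0 = -7*0 = 0)
o = -15 (o = ((-1*½ - 5*(-1)) - 2)*(-6) = ((-½ + 5) - 2)*(-6) = (9/2 - 2)*(-6) = (5/2)*(-6) = -15)
b(D(-7))*o = 0*(-15) = 0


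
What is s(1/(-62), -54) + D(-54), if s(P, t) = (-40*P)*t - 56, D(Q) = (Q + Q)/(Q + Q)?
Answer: -2785/31 ≈ -89.839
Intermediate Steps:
D(Q) = 1 (D(Q) = (2*Q)/((2*Q)) = (2*Q)*(1/(2*Q)) = 1)
s(P, t) = -56 - 40*P*t (s(P, t) = -40*P*t - 56 = -56 - 40*P*t)
s(1/(-62), -54) + D(-54) = (-56 - 40*(-54)/(-62)) + 1 = (-56 - 40*(-1/62)*(-54)) + 1 = (-56 - 1080/31) + 1 = -2816/31 + 1 = -2785/31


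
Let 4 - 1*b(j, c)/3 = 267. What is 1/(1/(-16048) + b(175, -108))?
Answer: -16048/12661873 ≈ -0.0012674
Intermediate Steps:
b(j, c) = -789 (b(j, c) = 12 - 3*267 = 12 - 801 = -789)
1/(1/(-16048) + b(175, -108)) = 1/(1/(-16048) - 789) = 1/(-1/16048 - 789) = 1/(-12661873/16048) = -16048/12661873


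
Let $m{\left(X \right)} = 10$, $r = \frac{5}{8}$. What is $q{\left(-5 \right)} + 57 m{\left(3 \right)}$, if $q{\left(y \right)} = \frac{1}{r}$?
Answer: $\frac{2858}{5} \approx 571.6$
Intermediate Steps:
$r = \frac{5}{8}$ ($r = 5 \cdot \frac{1}{8} = \frac{5}{8} \approx 0.625$)
$q{\left(y \right)} = \frac{8}{5}$ ($q{\left(y \right)} = \frac{1}{\frac{5}{8}} = \frac{8}{5}$)
$q{\left(-5 \right)} + 57 m{\left(3 \right)} = \frac{8}{5} + 57 \cdot 10 = \frac{8}{5} + 570 = \frac{2858}{5}$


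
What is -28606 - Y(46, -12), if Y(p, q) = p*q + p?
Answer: -28100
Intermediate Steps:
Y(p, q) = p + p*q
-28606 - Y(46, -12) = -28606 - 46*(1 - 12) = -28606 - 46*(-11) = -28606 - 1*(-506) = -28606 + 506 = -28100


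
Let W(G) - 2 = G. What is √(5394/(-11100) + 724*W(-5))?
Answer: I*√297413326/370 ≈ 46.61*I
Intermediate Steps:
W(G) = 2 + G
√(5394/(-11100) + 724*W(-5)) = √(5394/(-11100) + 724*(2 - 5)) = √(5394*(-1/11100) + 724*(-3)) = √(-899/1850 - 2172) = √(-4019099/1850) = I*√297413326/370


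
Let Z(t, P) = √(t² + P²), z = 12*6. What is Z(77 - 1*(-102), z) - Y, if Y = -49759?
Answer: 49759 + 5*√1489 ≈ 49952.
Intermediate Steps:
z = 72
Z(t, P) = √(P² + t²)
Z(77 - 1*(-102), z) - Y = √(72² + (77 - 1*(-102))²) - 1*(-49759) = √(5184 + (77 + 102)²) + 49759 = √(5184 + 179²) + 49759 = √(5184 + 32041) + 49759 = √37225 + 49759 = 5*√1489 + 49759 = 49759 + 5*√1489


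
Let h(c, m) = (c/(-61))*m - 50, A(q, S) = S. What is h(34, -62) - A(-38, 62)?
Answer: -4724/61 ≈ -77.443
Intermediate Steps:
h(c, m) = -50 - c*m/61 (h(c, m) = (-c/61)*m - 50 = -c*m/61 - 50 = -50 - c*m/61)
h(34, -62) - A(-38, 62) = (-50 - 1/61*34*(-62)) - 1*62 = (-50 + 2108/61) - 62 = -942/61 - 62 = -4724/61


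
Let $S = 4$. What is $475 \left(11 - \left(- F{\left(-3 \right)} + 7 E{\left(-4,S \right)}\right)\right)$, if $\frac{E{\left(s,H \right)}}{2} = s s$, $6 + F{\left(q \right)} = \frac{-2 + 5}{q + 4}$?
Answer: $-102600$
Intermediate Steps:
$F{\left(q \right)} = -6 + \frac{3}{4 + q}$ ($F{\left(q \right)} = -6 + \frac{-2 + 5}{q + 4} = -6 + \frac{3}{4 + q}$)
$E{\left(s,H \right)} = 2 s^{2}$ ($E{\left(s,H \right)} = 2 s s = 2 s^{2}$)
$475 \left(11 - \left(- F{\left(-3 \right)} + 7 E{\left(-4,S \right)}\right)\right) = 475 \left(11 - \left(- \frac{3 \left(-7 - -6\right)}{4 - 3} + 7 \cdot 2 \left(-4\right)^{2}\right)\right) = 475 \left(11 - \left(- \frac{3 \left(-7 + 6\right)}{1} + 7 \cdot 2 \cdot 16\right)\right) = 475 \left(11 + \left(\left(-7\right) 32 + 3 \cdot 1 \left(-1\right)\right)\right) = 475 \left(11 - 227\right) = 475 \left(-216\right) = -102600$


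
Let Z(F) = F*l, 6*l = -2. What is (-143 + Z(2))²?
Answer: 185761/9 ≈ 20640.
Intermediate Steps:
l = -⅓ (l = (⅙)*(-2) = -⅓ ≈ -0.33333)
Z(F) = -F/3 (Z(F) = F*(-⅓) = -F/3)
(-143 + Z(2))² = (-143 - ⅓*2)² = (-143 - ⅔)² = (-431/3)² = 185761/9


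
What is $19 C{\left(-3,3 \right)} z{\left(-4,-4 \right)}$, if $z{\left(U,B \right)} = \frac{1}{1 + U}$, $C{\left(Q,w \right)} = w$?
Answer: $-19$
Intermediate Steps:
$19 C{\left(-3,3 \right)} z{\left(-4,-4 \right)} = \frac{19 \cdot 3}{1 - 4} = \frac{57}{-3} = 57 \left(- \frac{1}{3}\right) = -19$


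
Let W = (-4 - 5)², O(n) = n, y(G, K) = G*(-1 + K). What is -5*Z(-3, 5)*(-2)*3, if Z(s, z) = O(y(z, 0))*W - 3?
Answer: -12240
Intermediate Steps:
W = 81 (W = (-9)² = 81)
Z(s, z) = -3 - 81*z (Z(s, z) = (z*(-1 + 0))*81 - 3 = (z*(-1))*81 - 3 = -z*81 - 3 = -81*z - 3 = -3 - 81*z)
-5*Z(-3, 5)*(-2)*3 = -5*(-3 - 81*5)*(-2)*3 = -5*(-3 - 405)*(-2)*3 = -5*(-408*(-2))*3 = -4080*3 = -5*2448 = -12240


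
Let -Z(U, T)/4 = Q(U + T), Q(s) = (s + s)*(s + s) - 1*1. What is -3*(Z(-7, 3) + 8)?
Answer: 732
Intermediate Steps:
Q(s) = -1 + 4*s² (Q(s) = (2*s)*(2*s) - 1 = 4*s² - 1 = -1 + 4*s²)
Z(U, T) = 4 - 16*(T + U)² (Z(U, T) = -4*(-1 + 4*(U + T)²) = -4*(-1 + 4*(T + U)²) = 4 - 16*(T + U)²)
-3*(Z(-7, 3) + 8) = -3*((4 - 16*(3 - 7)²) + 8) = -3*((4 - 16*(-4)²) + 8) = -3*((4 - 16*16) + 8) = -3*((4 - 256) + 8) = -3*(-252 + 8) = -3*(-244) = 732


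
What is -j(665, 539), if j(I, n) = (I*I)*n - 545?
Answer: -238358730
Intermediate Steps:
j(I, n) = -545 + n*I**2 (j(I, n) = I**2*n - 545 = n*I**2 - 545 = -545 + n*I**2)
-j(665, 539) = -(-545 + 539*665**2) = -(-545 + 539*442225) = -(-545 + 238359275) = -1*238358730 = -238358730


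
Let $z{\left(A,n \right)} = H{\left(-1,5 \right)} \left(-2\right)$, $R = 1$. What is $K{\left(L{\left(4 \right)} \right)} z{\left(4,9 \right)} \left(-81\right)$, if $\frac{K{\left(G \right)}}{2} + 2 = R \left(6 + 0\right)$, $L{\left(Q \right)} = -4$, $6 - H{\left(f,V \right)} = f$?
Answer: $9072$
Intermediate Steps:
$H{\left(f,V \right)} = 6 - f$
$z{\left(A,n \right)} = -14$ ($z{\left(A,n \right)} = \left(6 - -1\right) \left(-2\right) = \left(6 + 1\right) \left(-2\right) = 7 \left(-2\right) = -14$)
$K{\left(G \right)} = 8$ ($K{\left(G \right)} = -4 + 2 \cdot 1 \left(6 + 0\right) = -4 + 2 \cdot 1 \cdot 6 = -4 + 2 \cdot 6 = -4 + 12 = 8$)
$K{\left(L{\left(4 \right)} \right)} z{\left(4,9 \right)} \left(-81\right) = 8 \left(-14\right) \left(-81\right) = \left(-112\right) \left(-81\right) = 9072$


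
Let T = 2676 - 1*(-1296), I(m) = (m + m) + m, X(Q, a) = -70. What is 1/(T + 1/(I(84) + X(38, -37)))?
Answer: 182/722905 ≈ 0.00025176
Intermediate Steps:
I(m) = 3*m (I(m) = 2*m + m = 3*m)
T = 3972 (T = 2676 + 1296 = 3972)
1/(T + 1/(I(84) + X(38, -37))) = 1/(3972 + 1/(3*84 - 70)) = 1/(3972 + 1/(252 - 70)) = 1/(3972 + 1/182) = 1/(722905/182) = 182/722905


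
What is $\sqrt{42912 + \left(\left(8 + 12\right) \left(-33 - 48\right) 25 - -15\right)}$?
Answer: $\sqrt{2427} \approx 49.265$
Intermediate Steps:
$\sqrt{42912 + \left(\left(8 + 12\right) \left(-33 - 48\right) 25 - -15\right)} = \sqrt{42912 + \left(20 \left(-81\right) 25 + \left(-5 + 20\right)\right)} = \sqrt{42912 + \left(\left(-1620\right) 25 + 15\right)} = \sqrt{42912 + \left(-40500 + 15\right)} = \sqrt{42912 - 40485} = \sqrt{2427}$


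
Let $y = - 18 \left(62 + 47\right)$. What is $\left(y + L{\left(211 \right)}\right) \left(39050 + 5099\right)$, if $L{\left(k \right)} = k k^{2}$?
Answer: $414646039381$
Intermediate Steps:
$L{\left(k \right)} = k^{3}$
$y = -1962$ ($y = \left(-18\right) 109 = -1962$)
$\left(y + L{\left(211 \right)}\right) \left(39050 + 5099\right) = \left(-1962 + 211^{3}\right) \left(39050 + 5099\right) = \left(-1962 + 9393931\right) 44149 = 9391969 \cdot 44149 = 414646039381$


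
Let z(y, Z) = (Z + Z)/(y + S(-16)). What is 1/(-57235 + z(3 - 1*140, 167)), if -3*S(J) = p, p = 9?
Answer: -70/4006617 ≈ -1.7471e-5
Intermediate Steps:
S(J) = -3 (S(J) = -1/3*9 = -3)
z(y, Z) = 2*Z/(-3 + y) (z(y, Z) = (Z + Z)/(y - 3) = (2*Z)/(-3 + y) = 2*Z/(-3 + y))
1/(-57235 + z(3 - 1*140, 167)) = 1/(-57235 + 2*167/(-3 + (3 - 1*140))) = 1/(-57235 + 2*167/(-3 + (3 - 140))) = 1/(-57235 + 2*167/(-3 - 137)) = 1/(-57235 + 2*167/(-140)) = 1/(-57235 + 2*167*(-1/140)) = 1/(-57235 - 167/70) = 1/(-4006617/70) = -70/4006617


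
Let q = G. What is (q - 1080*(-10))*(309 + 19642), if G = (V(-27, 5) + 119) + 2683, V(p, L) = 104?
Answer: 273448406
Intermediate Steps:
G = 2906 (G = (104 + 119) + 2683 = 223 + 2683 = 2906)
q = 2906
(q - 1080*(-10))*(309 + 19642) = (2906 - 1080*(-10))*(309 + 19642) = (2906 + 10800)*19951 = 13706*19951 = 273448406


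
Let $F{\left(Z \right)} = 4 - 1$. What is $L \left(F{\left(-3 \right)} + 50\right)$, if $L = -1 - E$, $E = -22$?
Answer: $1113$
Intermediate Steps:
$F{\left(Z \right)} = 3$ ($F{\left(Z \right)} = 4 - 1 = 3$)
$L = 21$ ($L = -1 - -22 = -1 + 22 = 21$)
$L \left(F{\left(-3 \right)} + 50\right) = 21 \left(3 + 50\right) = 21 \cdot 53 = 1113$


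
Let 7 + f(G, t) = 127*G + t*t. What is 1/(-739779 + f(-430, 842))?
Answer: -1/85432 ≈ -1.1705e-5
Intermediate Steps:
f(G, t) = -7 + t**2 + 127*G (f(G, t) = -7 + (127*G + t*t) = -7 + (127*G + t**2) = -7 + (t**2 + 127*G) = -7 + t**2 + 127*G)
1/(-739779 + f(-430, 842)) = 1/(-739779 + (-7 + 842**2 + 127*(-430))) = 1/(-739779 + (-7 + 708964 - 54610)) = 1/(-739779 + 654347) = 1/(-85432) = -1/85432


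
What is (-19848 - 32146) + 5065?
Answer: -46929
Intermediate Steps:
(-19848 - 32146) + 5065 = -51994 + 5065 = -46929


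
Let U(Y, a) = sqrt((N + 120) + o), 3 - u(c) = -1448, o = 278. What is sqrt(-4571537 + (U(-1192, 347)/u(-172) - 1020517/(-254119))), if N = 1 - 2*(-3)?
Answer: sqrt(-621542682424873012543534 + 843304071596499*sqrt(5))/368726669 ≈ 2138.1*I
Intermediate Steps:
u(c) = 1451 (u(c) = 3 - 1*(-1448) = 3 + 1448 = 1451)
N = 7 (N = 1 + 6 = 7)
U(Y, a) = 9*sqrt(5) (U(Y, a) = sqrt((7 + 120) + 278) = sqrt(127 + 278) = sqrt(405) = 9*sqrt(5))
sqrt(-4571537 + (U(-1192, 347)/u(-172) - 1020517/(-254119))) = sqrt(-4571537 + ((9*sqrt(5))/1451 - 1020517/(-254119))) = sqrt(-4571537 + ((9*sqrt(5))*(1/1451) - 1020517*(-1/254119))) = sqrt(-4571537 + (9*sqrt(5)/1451 + 1020517/254119)) = sqrt(-4571537 + (1020517/254119 + 9*sqrt(5)/1451)) = sqrt(-1161713390386/254119 + 9*sqrt(5)/1451)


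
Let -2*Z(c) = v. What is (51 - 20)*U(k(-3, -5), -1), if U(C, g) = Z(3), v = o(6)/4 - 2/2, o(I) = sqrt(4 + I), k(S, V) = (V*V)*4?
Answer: 31/2 - 31*sqrt(10)/8 ≈ 3.2462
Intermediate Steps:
k(S, V) = 4*V**2 (k(S, V) = V**2*4 = 4*V**2)
v = -1 + sqrt(10)/4 (v = sqrt(4 + 6)/4 - 2/2 = sqrt(10)*(1/4) - 2*1/2 = sqrt(10)/4 - 1 = -1 + sqrt(10)/4 ≈ -0.20943)
Z(c) = 1/2 - sqrt(10)/8 (Z(c) = -(-1 + sqrt(10)/4)/2 = 1/2 - sqrt(10)/8)
U(C, g) = 1/2 - sqrt(10)/8
(51 - 20)*U(k(-3, -5), -1) = (51 - 20)*(1/2 - sqrt(10)/8) = 31*(1/2 - sqrt(10)/8) = 31/2 - 31*sqrt(10)/8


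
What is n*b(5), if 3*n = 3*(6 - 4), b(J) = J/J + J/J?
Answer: 4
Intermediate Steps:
b(J) = 2 (b(J) = 1 + 1 = 2)
n = 2 (n = (3*(6 - 4))/3 = (3*2)/3 = (⅓)*6 = 2)
n*b(5) = 2*2 = 4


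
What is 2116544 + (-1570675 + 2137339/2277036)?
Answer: 1242965501623/2277036 ≈ 5.4587e+5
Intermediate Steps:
2116544 + (-1570675 + 2137339/2277036) = 2116544 - 3576481381961/2277036 = 1242965501623/2277036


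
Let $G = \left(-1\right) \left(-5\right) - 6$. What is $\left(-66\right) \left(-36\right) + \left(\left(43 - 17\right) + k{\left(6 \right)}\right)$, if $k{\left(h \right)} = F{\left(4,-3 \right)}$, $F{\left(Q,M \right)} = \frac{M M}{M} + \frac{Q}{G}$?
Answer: $2395$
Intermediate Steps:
$G = -1$ ($G = 5 - 6 = -1$)
$F{\left(Q,M \right)} = M - Q$ ($F{\left(Q,M \right)} = \frac{M M}{M} + \frac{Q}{-1} = \frac{M^{2}}{M} + Q \left(-1\right) = M - Q$)
$k{\left(h \right)} = -7$ ($k{\left(h \right)} = -3 - 4 = -7$)
$\left(-66\right) \left(-36\right) + \left(\left(43 - 17\right) + k{\left(6 \right)}\right) = \left(-66\right) \left(-36\right) + \left(\left(43 - 17\right) - 7\right) = 2376 + \left(26 - 7\right) = 2376 + 19 = 2395$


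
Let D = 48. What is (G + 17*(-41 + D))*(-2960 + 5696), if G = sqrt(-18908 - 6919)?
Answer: 325584 + 2736*I*sqrt(25827) ≈ 3.2558e+5 + 4.397e+5*I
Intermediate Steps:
G = I*sqrt(25827) (G = sqrt(-25827) = I*sqrt(25827) ≈ 160.71*I)
(G + 17*(-41 + D))*(-2960 + 5696) = (I*sqrt(25827) + 17*(-41 + 48))*(-2960 + 5696) = (I*sqrt(25827) + 17*7)*2736 = (I*sqrt(25827) + 119)*2736 = (119 + I*sqrt(25827))*2736 = 325584 + 2736*I*sqrt(25827)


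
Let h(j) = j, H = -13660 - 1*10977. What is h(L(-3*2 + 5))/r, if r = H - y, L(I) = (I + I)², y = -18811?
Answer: -2/2913 ≈ -0.00068658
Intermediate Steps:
H = -24637 (H = -13660 - 10977 = -24637)
L(I) = 4*I² (L(I) = (2*I)² = 4*I²)
r = -5826 (r = -24637 - 1*(-18811) = -24637 + 18811 = -5826)
h(L(-3*2 + 5))/r = (4*(-3*2 + 5)²)/(-5826) = (4*(-6 + 5)²)*(-1/5826) = (4*(-1)²)*(-1/5826) = (4*1)*(-1/5826) = 4*(-1/5826) = -2/2913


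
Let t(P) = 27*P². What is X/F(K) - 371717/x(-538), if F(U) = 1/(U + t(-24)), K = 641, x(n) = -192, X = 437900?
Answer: 1361455994117/192 ≈ 7.0909e+9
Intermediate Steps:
F(U) = 1/(15552 + U) (F(U) = 1/(U + 27*(-24)²) = 1/(U + 27*576) = 1/(U + 15552) = 1/(15552 + U))
X/F(K) - 371717/x(-538) = 437900/(1/(15552 + 641)) - 371717/(-192) = 437900/(1/16193) - 371717*(-1/192) = 437900/(1/16193) + 371717/192 = 437900*16193 + 371717/192 = 7090914700 + 371717/192 = 1361455994117/192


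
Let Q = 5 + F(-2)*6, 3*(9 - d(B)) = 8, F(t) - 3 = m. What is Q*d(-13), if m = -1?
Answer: 323/3 ≈ 107.67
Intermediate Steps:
F(t) = 2 (F(t) = 3 - 1 = 2)
d(B) = 19/3 (d(B) = 9 - ⅓*8 = 9 - 8/3 = 19/3)
Q = 17 (Q = 5 + 2*6 = 5 + 12 = 17)
Q*d(-13) = 17*(19/3) = 323/3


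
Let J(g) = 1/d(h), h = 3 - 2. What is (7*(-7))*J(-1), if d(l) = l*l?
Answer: -49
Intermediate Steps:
h = 1
d(l) = l²
J(g) = 1 (J(g) = 1/(1²) = 1/1 = 1)
(7*(-7))*J(-1) = (7*(-7))*1 = -49*1 = -49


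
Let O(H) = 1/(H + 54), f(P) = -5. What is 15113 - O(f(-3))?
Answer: 740536/49 ≈ 15113.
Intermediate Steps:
O(H) = 1/(54 + H)
15113 - O(f(-3)) = 15113 - 1/(54 - 5) = 15113 - 1/49 = 740536/49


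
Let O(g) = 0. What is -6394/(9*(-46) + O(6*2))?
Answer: 139/9 ≈ 15.444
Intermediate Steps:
-6394/(9*(-46) + O(6*2)) = -6394/(9*(-46) + 0) = -6394/(-414 + 0) = -6394/(-414) = -6394*(-1/414) = 139/9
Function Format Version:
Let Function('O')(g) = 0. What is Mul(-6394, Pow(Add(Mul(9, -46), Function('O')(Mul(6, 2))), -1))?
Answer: Rational(139, 9) ≈ 15.444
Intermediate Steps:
Mul(-6394, Pow(Add(Mul(9, -46), Function('O')(Mul(6, 2))), -1)) = Mul(-6394, Pow(Add(Mul(9, -46), 0), -1)) = Mul(-6394, Pow(Add(-414, 0), -1)) = Mul(-6394, Pow(-414, -1)) = Mul(-6394, Rational(-1, 414)) = Rational(139, 9)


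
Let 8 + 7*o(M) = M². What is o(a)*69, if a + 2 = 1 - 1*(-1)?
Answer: -552/7 ≈ -78.857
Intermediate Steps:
a = 0 (a = -2 + (1 - 1*(-1)) = -2 + (1 + 1) = -2 + 2 = 0)
o(M) = -8/7 + M²/7
o(a)*69 = (-8/7 + (⅐)*0²)*69 = (-8/7 + (⅐)*0)*69 = (-8/7 + 0)*69 = -8/7*69 = -552/7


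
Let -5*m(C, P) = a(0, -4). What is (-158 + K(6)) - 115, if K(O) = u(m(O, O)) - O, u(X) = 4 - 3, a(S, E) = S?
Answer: -278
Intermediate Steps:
m(C, P) = 0 (m(C, P) = -⅕*0 = 0)
u(X) = 1
K(O) = 1 - O
(-158 + K(6)) - 115 = (-158 + (1 - 1*6)) - 115 = (-158 + (1 - 6)) - 115 = (-158 - 5) - 115 = -163 - 115 = -278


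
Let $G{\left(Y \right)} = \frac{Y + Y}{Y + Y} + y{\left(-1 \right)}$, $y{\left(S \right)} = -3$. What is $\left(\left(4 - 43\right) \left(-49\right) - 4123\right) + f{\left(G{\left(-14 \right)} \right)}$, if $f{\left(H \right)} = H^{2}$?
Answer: $-2208$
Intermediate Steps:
$G{\left(Y \right)} = -2$ ($G{\left(Y \right)} = \frac{Y + Y}{Y + Y} - 3 = \frac{2 Y}{2 Y} - 3 = 2 Y \frac{1}{2 Y} - 3 = 1 - 3 = -2$)
$\left(\left(4 - 43\right) \left(-49\right) - 4123\right) + f{\left(G{\left(-14 \right)} \right)} = \left(\left(4 - 43\right) \left(-49\right) - 4123\right) + \left(-2\right)^{2} = \left(\left(-39\right) \left(-49\right) - 4123\right) + 4 = \left(1911 - 4123\right) + 4 = -2212 + 4 = -2208$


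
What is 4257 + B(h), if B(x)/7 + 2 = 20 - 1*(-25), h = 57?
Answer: 4558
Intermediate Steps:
B(x) = 301 (B(x) = -14 + 7*(20 - 1*(-25)) = -14 + 7*(20 + 25) = -14 + 7*45 = -14 + 315 = 301)
4257 + B(h) = 4257 + 301 = 4558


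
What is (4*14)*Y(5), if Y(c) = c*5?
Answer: 1400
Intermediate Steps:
Y(c) = 5*c
(4*14)*Y(5) = (4*14)*(5*5) = 56*25 = 1400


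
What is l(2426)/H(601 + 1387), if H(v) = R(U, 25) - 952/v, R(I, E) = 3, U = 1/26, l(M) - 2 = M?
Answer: 172388/179 ≈ 963.06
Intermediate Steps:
l(M) = 2 + M
U = 1/26 ≈ 0.038462
H(v) = 3 - 952/v
l(2426)/H(601 + 1387) = (2 + 2426)/(3 - 952/(601 + 1387)) = 2428/(3 - 952/1988) = 2428/(3 - 952*1/1988) = 2428/(3 - 34/71) = 2428/(179/71) = 2428*(71/179) = 172388/179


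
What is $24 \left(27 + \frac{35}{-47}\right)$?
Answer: $\frac{29616}{47} \approx 630.13$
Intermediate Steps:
$24 \left(27 + \frac{35}{-47}\right) = 24 \left(27 + 35 \left(- \frac{1}{47}\right)\right) = 24 \left(27 - \frac{35}{47}\right) = 24 \cdot \frac{1234}{47} = \frac{29616}{47}$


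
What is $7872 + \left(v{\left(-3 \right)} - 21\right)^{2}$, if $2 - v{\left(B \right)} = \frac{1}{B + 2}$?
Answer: $8196$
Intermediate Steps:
$v{\left(B \right)} = 2 - \frac{1}{2 + B}$ ($v{\left(B \right)} = 2 - \frac{1}{B + 2} = 2 - \frac{1}{2 + B}$)
$7872 + \left(v{\left(-3 \right)} - 21\right)^{2} = 7872 + \left(\frac{3 + 2 \left(-3\right)}{2 - 3} - 21\right)^{2} = 7872 + \left(\frac{3 - 6}{-1} - 21\right)^{2} = 7872 + \left(\left(-1\right) \left(-3\right) - 21\right)^{2} = 7872 + \left(3 - 21\right)^{2} = 7872 + \left(-18\right)^{2} = 7872 + 324 = 8196$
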